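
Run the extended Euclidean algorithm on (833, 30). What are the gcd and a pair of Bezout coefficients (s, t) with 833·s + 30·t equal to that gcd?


Euclidean algorithm on (833, 30) — divide until remainder is 0:
  833 = 27 · 30 + 23
  30 = 1 · 23 + 7
  23 = 3 · 7 + 2
  7 = 3 · 2 + 1
  2 = 2 · 1 + 0
gcd(833, 30) = 1.
Track Bezout coefficients alongside the remainders: start with r₀ = 833 = a·1 + b·0 (s = 1, t = 0) and r₁ = 30 = a·0 + b·1 (s = 0, t = 1); each new remainder r_{k+1} = r_{k-1} − q_k·r_k inherits s_{k+1} = s_{k-1} − q_k·s_k, t_{k+1} = t_{k-1} − q_k·t_k, so r_k = a·s_k + b·t_k at every step:
  q = 27: r = 23, s = 1 − 27·0 = 1, t = 0 − 27·1 = -27  (check: 833·1 + 30·(-27) = 23)
  q = 1: r = 7, s = 0 − 1·1 = -1, t = 1 − 1·(-27) = 28  (check: 833·(-1) + 30·28 = 7)
  q = 3: r = 2, s = 1 − 3·(-1) = 4, t = -27 − 3·28 = -111  (check: 833·4 + 30·(-111) = 2)
  q = 3: r = 1, s = -1 − 3·4 = -13, t = 28 − 3·(-111) = 361  (check: 833·(-13) + 30·361 = 1)
The row with r = 1 (the gcd) gives the Bezout coefficients s = -13, t = 361.
Result: 833 · (-13) + 30 · (361) = 1.

gcd(833, 30) = 1; s = -13, t = 361 (check: 833·(-13) + 30·361 = 1).


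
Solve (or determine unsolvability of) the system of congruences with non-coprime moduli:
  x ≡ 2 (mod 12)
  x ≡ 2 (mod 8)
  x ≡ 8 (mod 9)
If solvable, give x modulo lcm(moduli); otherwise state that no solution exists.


Moduli 12, 8, 9 are not pairwise coprime, so CRT works modulo lcm(m_i) when all pairwise compatibility conditions hold.
Pairwise compatibility: gcd(m_i, m_j) must divide a_i - a_j for every pair.
Merge one congruence at a time:
  Start: x ≡ 2 (mod 12).
  Combine with x ≡ 2 (mod 8): gcd(12, 8) = 4; 2 - 2 = 0, which IS divisible by 4, so compatible.
    Write x = 2 + 12·t and substitute into x ≡ 2 (mod 8): 12·t ≡ 2 − 2 = 0 (mod 8).
    Divide the congruence (and modulus) by g = 4: 3·t ≡ 0 (mod 2).
    Reduce coefficients mod 2: 1·t ≡ 0 (mod 2).
    So t ≡ 0 (mod 2).
    Then x = 2 + 12·0 = 2, valid modulo lcm(12, 8) = 24: x ≡ 2 (mod 24).
  Combine with x ≡ 8 (mod 9): gcd(24, 9) = 3; 8 - 2 = 6, which IS divisible by 3, so compatible.
    Write x = 2 + 24·t and substitute into x ≡ 8 (mod 9): 24·t ≡ 8 − 2 = 6 (mod 9).
    Divide the congruence (and modulus) by g = 3: 8·t ≡ 2 (mod 3).
    Reduce coefficients mod 3: 2·t ≡ 2 (mod 3).
    The inverse of 2 mod 3 is 2 (since 2·2 = 4 = 1·3 + 1), so t ≡ 2·2 = 4 ≡ 1 (mod 3).
    Then x = 2 + 24·1 = 26, valid modulo lcm(24, 9) = 72: x ≡ 26 (mod 72).
Verify: 26 mod 12 = 2, 26 mod 8 = 2, 26 mod 9 = 8.

x ≡ 26 (mod 72).


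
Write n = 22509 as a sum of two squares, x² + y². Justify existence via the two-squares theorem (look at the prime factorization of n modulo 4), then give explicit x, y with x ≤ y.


Step 1: Factor n = 22509 = 3^2 · 41 · 61.
Step 2: Check the mod-4 condition on each prime factor: 3 ≡ 3 (mod 4), exponent 2 (must be even); 41 ≡ 1 (mod 4), exponent 1; 61 ≡ 1 (mod 4), exponent 1.
All primes ≡ 3 (mod 4) appear to even exponent (or don't appear), so by the two-squares theorem n IS expressible as a sum of two squares.
Step 3: Build a representation. Group n = k² · m with k = 3 and m = 41 · 61 = 2501 (a product of primes ≡ 1 (mod 4)); a representation of m scales to one of n via (k·x)² + (k·y)² = k²(x² + y²). Each prime p ≡ 1 (mod 4) is itself a sum of two squares; find a² by testing p − a² for a perfect square:
  41: 41 − 1² = 40, 41 − 2² = 37, 41 − 3² = 32, 41 − 4² = 25 = 5² ⇒ 41 = 4² + 5².
  61: 61 − 1² = 60, 61 − 2² = 57, 61 − 3² = 52, 61 − 4² = 45, 61 − 5² = 36 = 6² ⇒ 61 = 5² + 6².
  Combine using the Brahmagupta–Fibonacci identity (a² + b²)(c² + d²) = (ac − bd)² + (ad + bc)² = (ac + bd)² + (ad − bc)²:
  41 · 61 = 2501: from (4² + 5²)(5² + 6²), take (4·5 − 5·6, 4·6 + 5·5) = (20 − 30, 24 + 25) = (-10, 49); dropping signs (only squares matter) gives (10, 49); check 10² + 49² = 100 + 2401 = 2501 ✓.
  Scale by k = 3: (3·10, 3·49) = (30, 147).
Step 4: Order so x ≤ y and verify: 30² + 147² = 900 + 21609 = 22509 = n. ✓

n = 22509 = 30² + 147² (one valid representation with x ≤ y).


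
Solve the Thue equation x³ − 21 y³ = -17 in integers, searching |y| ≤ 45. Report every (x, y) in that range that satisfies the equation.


The equation is x³ - 21y³ = -17. For fixed y, x³ = 21·y³ − 17, so a solution requires the RHS to be a perfect cube.
Strategy: iterate y from -45 to 45, compute RHS = 21·y³ − 17, and check whether it is a (positive or negative) perfect cube.
Check small values of y:
  y = 0: RHS = -17 is not a perfect cube.
  y = 1: RHS = 4 is not a perfect cube.
  y = -1: RHS = -38 is not a perfect cube.
  y = 2: RHS = 151 is not a perfect cube.
  y = -2: RHS = -185 is not a perfect cube.
  y = 3: RHS = 550 is not a perfect cube.
  y = -3: RHS = -584 is not a perfect cube.
Continuing the search up to |y| = 45 finds no solutions either.
No (x, y) in the scanned range satisfies the equation.

No integer solutions with |y| ≤ 45.


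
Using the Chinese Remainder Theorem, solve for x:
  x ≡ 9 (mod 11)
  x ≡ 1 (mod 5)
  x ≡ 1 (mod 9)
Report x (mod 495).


Moduli 11, 5, 9 are pairwise coprime; by CRT there is a unique solution modulo M = 11 · 5 · 9 = 495.
Solve pairwise, accumulating the modulus:
  Start with x ≡ 9 (mod 11).
  Combine with x ≡ 1 (mod 5): since gcd(11, 5) = 1, we get a unique residue mod 55.
    Write x = 9 + 11·t and substitute into x ≡ 1 (mod 5): 11·t ≡ 1 − 9 = -8 (mod 5).
    Reduce coefficients mod 5: 1·t ≡ 2 (mod 5).
    So t ≡ 2 (mod 5).
    Then x = 9 + 11·2 = 31, valid modulo lcm(11, 5) = 55: x ≡ 31 (mod 55).
  Combine with x ≡ 1 (mod 9): since gcd(55, 9) = 1, we get a unique residue mod 495.
    Write x = 31 + 55·t and substitute into x ≡ 1 (mod 9): 55·t ≡ 1 − 31 = -30 (mod 9).
    Reduce coefficients mod 9: 1·t ≡ 6 (mod 9).
    So t ≡ 6 (mod 9).
    Then x = 31 + 55·6 = 361, valid modulo lcm(55, 9) = 495: x ≡ 361 (mod 495).
Verify: 361 mod 11 = 9 ✓, 361 mod 5 = 1 ✓, 361 mod 9 = 1 ✓.

x ≡ 361 (mod 495).


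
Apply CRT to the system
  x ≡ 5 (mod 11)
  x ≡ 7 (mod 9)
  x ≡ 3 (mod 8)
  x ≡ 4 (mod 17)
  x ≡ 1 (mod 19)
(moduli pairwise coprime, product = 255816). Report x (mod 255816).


Product of moduli M = 11 · 9 · 8 · 17 · 19 = 255816.
Merge one congruence at a time:
  Start: x ≡ 5 (mod 11).
  Combine with x ≡ 7 (mod 9); new modulus lcm = 99.
    Write x = 5 + 11·t and substitute into x ≡ 7 (mod 9): 11·t ≡ 7 − 5 = 2 (mod 9).
    Reduce coefficients mod 9: 2·t ≡ 2 (mod 9).
    The inverse of 2 mod 9 is 5 (since 2·5 = 10 = 1·9 + 1), so t ≡ 5·2 = 10 ≡ 1 (mod 9).
    Then x = 5 + 11·1 = 16, valid modulo lcm(11, 9) = 99: x ≡ 16 (mod 99).
  Combine with x ≡ 3 (mod 8); new modulus lcm = 792.
    Write x = 16 + 99·t and substitute into x ≡ 3 (mod 8): 99·t ≡ 3 − 16 = -13 (mod 8).
    Reduce coefficients mod 8: 3·t ≡ 3 (mod 8).
    The inverse of 3 mod 8 is 3 (since 3·3 = 9 = 1·8 + 1), so t ≡ 3·3 = 9 ≡ 1 (mod 8).
    Then x = 16 + 99·1 = 115, valid modulo lcm(99, 8) = 792: x ≡ 115 (mod 792).
  Combine with x ≡ 4 (mod 17); new modulus lcm = 13464.
    Write x = 115 + 792·t and substitute into x ≡ 4 (mod 17): 792·t ≡ 4 − 115 = -111 (mod 17).
    Reduce coefficients mod 17: 10·t ≡ 8 (mod 17).
    The inverse of 10 mod 17 is 12 (since 10·12 = 120 = 7·17 + 1), so t ≡ 12·8 = 96 ≡ 11 (mod 17).
    Then x = 115 + 792·11 = 8827, valid modulo lcm(792, 17) = 13464: x ≡ 8827 (mod 13464).
  Combine with x ≡ 1 (mod 19); new modulus lcm = 255816.
    Write x = 8827 + 13464·t and substitute into x ≡ 1 (mod 19): 13464·t ≡ 1 − 8827 = -8826 (mod 19).
    Reduce coefficients mod 19: 12·t ≡ 9 (mod 19).
    The inverse of 12 mod 19 is 8 (since 12·8 = 96 = 5·19 + 1), so t ≡ 8·9 = 72 ≡ 15 (mod 19).
    Then x = 8827 + 13464·15 = 210787, valid modulo lcm(13464, 19) = 255816: x ≡ 210787 (mod 255816).
Verify against each original: 210787 mod 11 = 5, 210787 mod 9 = 7, 210787 mod 8 = 3, 210787 mod 17 = 4, 210787 mod 19 = 1.

x ≡ 210787 (mod 255816).


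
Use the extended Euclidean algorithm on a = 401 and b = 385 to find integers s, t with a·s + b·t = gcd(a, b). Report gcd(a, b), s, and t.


Euclidean algorithm on (401, 385) — divide until remainder is 0:
  401 = 1 · 385 + 16
  385 = 24 · 16 + 1
  16 = 16 · 1 + 0
gcd(401, 385) = 1.
Track Bezout coefficients alongside the remainders: start with r₀ = 401 = a·1 + b·0 (s = 1, t = 0) and r₁ = 385 = a·0 + b·1 (s = 0, t = 1); each new remainder r_{k+1} = r_{k-1} − q_k·r_k inherits s_{k+1} = s_{k-1} − q_k·s_k, t_{k+1} = t_{k-1} − q_k·t_k, so r_k = a·s_k + b·t_k at every step:
  q = 1: r = 16, s = 1 − 1·0 = 1, t = 0 − 1·1 = -1  (check: 401·1 + 385·(-1) = 16)
  q = 24: r = 1, s = 0 − 24·1 = -24, t = 1 − 24·(-1) = 25  (check: 401·(-24) + 385·25 = 1)
The row with r = 1 (the gcd) gives the Bezout coefficients s = -24, t = 25.
Result: 401 · (-24) + 385 · (25) = 1.

gcd(401, 385) = 1; s = -24, t = 25 (check: 401·(-24) + 385·25 = 1).


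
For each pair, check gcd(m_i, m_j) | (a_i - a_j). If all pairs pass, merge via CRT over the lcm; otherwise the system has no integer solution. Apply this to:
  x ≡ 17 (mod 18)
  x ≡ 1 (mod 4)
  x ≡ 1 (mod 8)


Moduli 18, 4, 8 are not pairwise coprime, so CRT works modulo lcm(m_i) when all pairwise compatibility conditions hold.
Pairwise compatibility: gcd(m_i, m_j) must divide a_i - a_j for every pair.
Merge one congruence at a time:
  Start: x ≡ 17 (mod 18).
  Combine with x ≡ 1 (mod 4): gcd(18, 4) = 2; 1 - 17 = -16, which IS divisible by 2, so compatible.
    Write x = 17 + 18·t and substitute into x ≡ 1 (mod 4): 18·t ≡ 1 − 17 = -16 (mod 4).
    Divide the congruence (and modulus) by g = 2: 9·t ≡ -8 (mod 2).
    Reduce coefficients mod 2: 1·t ≡ 0 (mod 2).
    So t ≡ 0 (mod 2).
    Then x = 17 + 18·0 = 17, valid modulo lcm(18, 4) = 36: x ≡ 17 (mod 36).
  Combine with x ≡ 1 (mod 8): gcd(36, 8) = 4; 1 - 17 = -16, which IS divisible by 4, so compatible.
    Write x = 17 + 36·t and substitute into x ≡ 1 (mod 8): 36·t ≡ 1 − 17 = -16 (mod 8).
    Divide the congruence (and modulus) by g = 4: 9·t ≡ -4 (mod 2).
    Reduce coefficients mod 2: 1·t ≡ 0 (mod 2).
    So t ≡ 0 (mod 2).
    Then x = 17 + 36·0 = 17, valid modulo lcm(36, 8) = 72: x ≡ 17 (mod 72).
Verify: 17 mod 18 = 17, 17 mod 4 = 1, 17 mod 8 = 1.

x ≡ 17 (mod 72).


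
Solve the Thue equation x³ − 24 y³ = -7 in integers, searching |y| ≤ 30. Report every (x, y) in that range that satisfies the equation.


The equation is x³ - 24y³ = -7. For fixed y, x³ = 24·y³ − 7, so a solution requires the RHS to be a perfect cube.
Strategy: iterate y from -30 to 30, compute RHS = 24·y³ − 7, and check whether it is a (positive or negative) perfect cube.
Check small values of y:
  y = 0: RHS = -7 is not a perfect cube.
  y = 1: RHS = 17 is not a perfect cube.
  y = -1: RHS = -31 is not a perfect cube.
  y = 2: RHS = 185 is not a perfect cube.
  y = -2: RHS = -199 is not a perfect cube.
  y = 3: RHS = 641 is not a perfect cube.
  y = -3: RHS = -655 is not a perfect cube.
Continuing the search up to |y| = 30 finds no solutions either.
No (x, y) in the scanned range satisfies the equation.

No integer solutions with |y| ≤ 30.


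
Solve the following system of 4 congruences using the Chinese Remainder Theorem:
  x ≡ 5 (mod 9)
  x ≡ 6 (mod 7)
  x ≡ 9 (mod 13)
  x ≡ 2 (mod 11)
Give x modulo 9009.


Product of moduli M = 9 · 7 · 13 · 11 = 9009.
Merge one congruence at a time:
  Start: x ≡ 5 (mod 9).
  Combine with x ≡ 6 (mod 7); new modulus lcm = 63.
    Write x = 5 + 9·t and substitute into x ≡ 6 (mod 7): 9·t ≡ 6 − 5 = 1 (mod 7).
    Reduce coefficients mod 7: 2·t ≡ 1 (mod 7).
    The inverse of 2 mod 7 is 4 (since 2·4 = 8 = 1·7 + 1), so t ≡ 4·1 = 4 ≡ 4 (mod 7).
    Then x = 5 + 9·4 = 41, valid modulo lcm(9, 7) = 63: x ≡ 41 (mod 63).
  Combine with x ≡ 9 (mod 13); new modulus lcm = 819.
    Write x = 41 + 63·t and substitute into x ≡ 9 (mod 13): 63·t ≡ 9 − 41 = -32 (mod 13).
    Reduce coefficients mod 13: 11·t ≡ 7 (mod 13).
    The inverse of 11 mod 13 is 6 (since 11·6 = 66 = 5·13 + 1), so t ≡ 6·7 = 42 ≡ 3 (mod 13).
    Then x = 41 + 63·3 = 230, valid modulo lcm(63, 13) = 819: x ≡ 230 (mod 819).
  Combine with x ≡ 2 (mod 11); new modulus lcm = 9009.
    Write x = 230 + 819·t and substitute into x ≡ 2 (mod 11): 819·t ≡ 2 − 230 = -228 (mod 11).
    Reduce coefficients mod 11: 5·t ≡ 3 (mod 11).
    The inverse of 5 mod 11 is 9 (since 5·9 = 45 = 4·11 + 1), so t ≡ 9·3 = 27 ≡ 5 (mod 11).
    Then x = 230 + 819·5 = 4325, valid modulo lcm(819, 11) = 9009: x ≡ 4325 (mod 9009).
Verify against each original: 4325 mod 9 = 5, 4325 mod 7 = 6, 4325 mod 13 = 9, 4325 mod 11 = 2.

x ≡ 4325 (mod 9009).


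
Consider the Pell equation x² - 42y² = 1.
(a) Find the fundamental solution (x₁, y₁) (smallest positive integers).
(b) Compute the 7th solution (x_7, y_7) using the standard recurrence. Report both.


Step 1: Find the fundamental solution (x₁, y₁) of x² - 42y² = 1.
  Expand √42 as a continued fraction. a₀ = ⌊√42⌋ = 6; iterate m_{k+1} = d_k·a_k − m_k, d_{k+1} = (42 − m_{k+1}²)/d_k, a_{k+1} = ⌊(a₀ + m_{k+1})/d_{k+1}⌋ (starting m₀ = 0, d₀ = 1), with convergents p_k = a_k·p_{k-1} + p_{k-2}, q_k = a_k·q_{k-1} + q_{k-2} (p₋₁ = 1, q₋₁ = 0):
  k = 0: a₀ = 6; p₀/q₀ = 6/1; p₀² − 42·q₀² = 36 − 42 = -6.
  k = 1: m = 6, d = 6, a = ⌊(6 + 6)/6⌋ = 2; p/q = (2·6 + 1)/(2·1 + 0) = 13/2; p² − 42·q² = 169 − 168 = 1.
  The first convergent with p² − 42·q² = 1 gives the fundamental solution (x₁, y₁) = (13, 2).
Step 2: Apply the recurrence (x_{n+1}, y_{n+1}) = (x₁x_n + 42y₁y_n, x₁y_n + y₁x_n) repeatedly.
  From (x_1, y_1) = (13, 2): x_2 = 13·13 + 42·2·2 = 337; y_2 = 13·2 + 2·13 = 52.
  From (x_2, y_2) = (337, 52): x_3 = 13·337 + 42·2·52 = 8749; y_3 = 13·52 + 2·337 = 1350.
  From (x_3, y_3) = (8749, 1350): x_4 = 13·8749 + 42·2·1350 = 227137; y_4 = 13·1350 + 2·8749 = 35048.
  From (x_4, y_4) = (227137, 35048): x_5 = 13·227137 + 42·2·35048 = 5896813; y_5 = 13·35048 + 2·227137 = 909898.
  From (x_5, y_5) = (5896813, 909898): x_6 = 13·5896813 + 42·2·909898 = 153090001; y_6 = 13·909898 + 2·5896813 = 23622300.
  From (x_6, y_6) = (153090001, 23622300): x_7 = 13·153090001 + 42·2·23622300 = 3974443213; y_7 = 13·23622300 + 2·153090001 = 613269902.
Step 3: Verify x_7² - 42·y_7² = 15796198853361763369 - 15796198853361763368 = 1 (should be 1). ✓

(x_1, y_1) = (13, 2); (x_7, y_7) = (3974443213, 613269902).


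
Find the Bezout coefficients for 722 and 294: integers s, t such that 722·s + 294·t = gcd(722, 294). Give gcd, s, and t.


Euclidean algorithm on (722, 294) — divide until remainder is 0:
  722 = 2 · 294 + 134
  294 = 2 · 134 + 26
  134 = 5 · 26 + 4
  26 = 6 · 4 + 2
  4 = 2 · 2 + 0
gcd(722, 294) = 2.
Track Bezout coefficients alongside the remainders: start with r₀ = 722 = a·1 + b·0 (s = 1, t = 0) and r₁ = 294 = a·0 + b·1 (s = 0, t = 1); each new remainder r_{k+1} = r_{k-1} − q_k·r_k inherits s_{k+1} = s_{k-1} − q_k·s_k, t_{k+1} = t_{k-1} − q_k·t_k, so r_k = a·s_k + b·t_k at every step:
  q = 2: r = 134, s = 1 − 2·0 = 1, t = 0 − 2·1 = -2  (check: 722·1 + 294·(-2) = 134)
  q = 2: r = 26, s = 0 − 2·1 = -2, t = 1 − 2·(-2) = 5  (check: 722·(-2) + 294·5 = 26)
  q = 5: r = 4, s = 1 − 5·(-2) = 11, t = -2 − 5·5 = -27  (check: 722·11 + 294·(-27) = 4)
  q = 6: r = 2, s = -2 − 6·11 = -68, t = 5 − 6·(-27) = 167  (check: 722·(-68) + 294·167 = 2)
The row with r = 2 (the gcd) gives the Bezout coefficients s = -68, t = 167.
Result: 722 · (-68) + 294 · (167) = 2.

gcd(722, 294) = 2; s = -68, t = 167 (check: 722·(-68) + 294·167 = 2).


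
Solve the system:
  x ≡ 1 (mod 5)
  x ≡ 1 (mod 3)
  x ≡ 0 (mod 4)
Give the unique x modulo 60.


Moduli 5, 3, 4 are pairwise coprime; by CRT there is a unique solution modulo M = 5 · 3 · 4 = 60.
Solve pairwise, accumulating the modulus:
  Start with x ≡ 1 (mod 5).
  Combine with x ≡ 1 (mod 3): since gcd(5, 3) = 1, we get a unique residue mod 15.
    Write x = 1 + 5·t and substitute into x ≡ 1 (mod 3): 5·t ≡ 1 − 1 = 0 (mod 3).
    Reduce coefficients mod 3: 2·t ≡ 0 (mod 3).
    The inverse of 2 mod 3 is 2 (since 2·2 = 4 = 1·3 + 1), so t ≡ 2·0 = 0 ≡ 0 (mod 3).
    Then x = 1 + 5·0 = 1, valid modulo lcm(5, 3) = 15: x ≡ 1 (mod 15).
  Combine with x ≡ 0 (mod 4): since gcd(15, 4) = 1, we get a unique residue mod 60.
    Write x = 1 + 15·t and substitute into x ≡ 0 (mod 4): 15·t ≡ 0 − 1 = -1 (mod 4).
    Reduce coefficients mod 4: 3·t ≡ 3 (mod 4).
    The inverse of 3 mod 4 is 3 (since 3·3 = 9 = 2·4 + 1), so t ≡ 3·3 = 9 ≡ 1 (mod 4).
    Then x = 1 + 15·1 = 16, valid modulo lcm(15, 4) = 60: x ≡ 16 (mod 60).
Verify: 16 mod 5 = 1 ✓, 16 mod 3 = 1 ✓, 16 mod 4 = 0 ✓.

x ≡ 16 (mod 60).


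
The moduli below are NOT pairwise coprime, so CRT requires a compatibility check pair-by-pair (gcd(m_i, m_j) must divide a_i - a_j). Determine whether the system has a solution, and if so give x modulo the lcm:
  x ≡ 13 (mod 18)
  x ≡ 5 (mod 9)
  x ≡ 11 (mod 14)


Moduli 18, 9, 14 are not pairwise coprime, so CRT works modulo lcm(m_i) when all pairwise compatibility conditions hold.
Pairwise compatibility: gcd(m_i, m_j) must divide a_i - a_j for every pair.
Merge one congruence at a time:
  Start: x ≡ 13 (mod 18).
  Combine with x ≡ 5 (mod 9): gcd(18, 9) = 9, and 5 - 13 = -8 is NOT divisible by 9.
    ⇒ system is inconsistent (no integer solution).

No solution (the system is inconsistent).


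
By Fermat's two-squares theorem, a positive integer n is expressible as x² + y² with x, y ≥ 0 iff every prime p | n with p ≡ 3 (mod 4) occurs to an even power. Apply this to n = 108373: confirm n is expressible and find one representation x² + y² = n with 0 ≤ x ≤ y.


Step 1: Factor n = 108373 = 29 · 37 · 101.
Step 2: Check the mod-4 condition on each prime factor: 29 ≡ 1 (mod 4), exponent 1; 37 ≡ 1 (mod 4), exponent 1; 101 ≡ 1 (mod 4), exponent 1.
All primes ≡ 3 (mod 4) appear to even exponent (or don't appear), so by the two-squares theorem n IS expressible as a sum of two squares.
Step 3: Build a representation. Here n = 29 · 37 · 101 is a product of primes ≡ 1 (mod 4). Each prime p ≡ 1 (mod 4) is itself a sum of two squares; find a² by testing p − a² for a perfect square:
  29: 29 − 1² = 28, 29 − 2² = 25 = 5² ⇒ 29 = 2² + 5².
  37: 37 − 1² = 36 = 6² ⇒ 37 = 1² + 6².
  101: 101 − 1² = 100 = 10² ⇒ 101 = 1² + 10².
  Combine using the Brahmagupta–Fibonacci identity (a² + b²)(c² + d²) = (ac − bd)² + (ad + bc)² = (ac + bd)² + (ad − bc)²:
  29 · 37 = 1073: from (2² + 5²)(1² + 6²), take (2·1 − 5·6, 2·6 + 5·1) = (2 − 30, 12 + 5) = (-28, 17); dropping signs (only squares matter) gives (28, 17); check 28² + 17² = 784 + 289 = 1073 ✓.
  1073 · 101 = 108373: from (28² + 17²)(1² + 10²), take (28·1 − 17·10, 28·10 + 17·1) = (28 − 170, 280 + 17) = (-142, 297); dropping signs (only squares matter) gives (142, 297); check 142² + 297² = 20164 + 88209 = 108373 ✓.
Step 4: Order so x ≤ y and verify: 142² + 297² = 20164 + 88209 = 108373 = n. ✓

n = 108373 = 142² + 297² (one valid representation with x ≤ y).


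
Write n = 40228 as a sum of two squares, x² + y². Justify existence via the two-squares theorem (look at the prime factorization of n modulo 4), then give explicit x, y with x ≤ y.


Step 1: Factor n = 40228 = 2^2 · 89 · 113.
Step 2: Check the mod-4 condition on each prime factor: 2 = 2 (special); 89 ≡ 1 (mod 4), exponent 1; 113 ≡ 1 (mod 4), exponent 1.
All primes ≡ 3 (mod 4) appear to even exponent (or don't appear), so by the two-squares theorem n IS expressible as a sum of two squares.
Step 3: Build a representation. Group n = k² · m with k = 2 and m = 89 · 113 = 10057 (a product of primes ≡ 1 (mod 4)); a representation of m scales to one of n via (k·x)² + (k·y)² = k²(x² + y²). Each prime p ≡ 1 (mod 4) is itself a sum of two squares; find a² by testing p − a² for a perfect square:
  89: 89 − 1² = 88, 89 − 2² = 85, 89 − 3² = 80, 89 − 4² = 73, 89 − 5² = 64 = 8² ⇒ 89 = 5² + 8².
  113: 113 − 1² = 112, 113 − 2² = 109, 113 − 3² = 104, 113 − 4² = 97, 113 − 5² = 88, 113 − 6² = 77, 113 − 7² = 64 = 8² ⇒ 113 = 7² + 8².
  Combine using the Brahmagupta–Fibonacci identity (a² + b²)(c² + d²) = (ac − bd)² + (ad + bc)² = (ac + bd)² + (ad − bc)²:
  89 · 113 = 10057: from (5² + 8²)(7² + 8²), take (5·7 − 8·8, 5·8 + 8·7) = (35 − 64, 40 + 56) = (-29, 96); dropping signs (only squares matter) gives (29, 96); check 29² + 96² = 841 + 9216 = 10057 ✓.
  Scale by k = 2: (2·29, 2·96) = (58, 192).
Step 4: Order so x ≤ y and verify: 58² + 192² = 3364 + 36864 = 40228 = n. ✓

n = 40228 = 58² + 192² (one valid representation with x ≤ y).


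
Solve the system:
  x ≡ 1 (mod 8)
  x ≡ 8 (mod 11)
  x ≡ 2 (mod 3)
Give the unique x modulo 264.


Moduli 8, 11, 3 are pairwise coprime; by CRT there is a unique solution modulo M = 8 · 11 · 3 = 264.
Solve pairwise, accumulating the modulus:
  Start with x ≡ 1 (mod 8).
  Combine with x ≡ 8 (mod 11): since gcd(8, 11) = 1, we get a unique residue mod 88.
    Write x = 1 + 8·t and substitute into x ≡ 8 (mod 11): 8·t ≡ 8 − 1 = 7 (mod 11).
    The inverse of 8 mod 11 is 7 (since 8·7 = 56 = 5·11 + 1), so t ≡ 7·7 = 49 ≡ 5 (mod 11).
    Then x = 1 + 8·5 = 41, valid modulo lcm(8, 11) = 88: x ≡ 41 (mod 88).
  Combine with x ≡ 2 (mod 3): since gcd(88, 3) = 1, we get a unique residue mod 264.
    Write x = 41 + 88·t and substitute into x ≡ 2 (mod 3): 88·t ≡ 2 − 41 = -39 (mod 3).
    Reduce coefficients mod 3: 1·t ≡ 0 (mod 3).
    So t ≡ 0 (mod 3).
    Then x = 41 + 88·0 = 41, valid modulo lcm(88, 3) = 264: x ≡ 41 (mod 264).
Verify: 41 mod 8 = 1 ✓, 41 mod 11 = 8 ✓, 41 mod 3 = 2 ✓.

x ≡ 41 (mod 264).


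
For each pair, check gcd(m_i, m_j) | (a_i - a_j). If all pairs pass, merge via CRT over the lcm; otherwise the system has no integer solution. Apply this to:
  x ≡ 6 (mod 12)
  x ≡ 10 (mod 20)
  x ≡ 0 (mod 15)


Moduli 12, 20, 15 are not pairwise coprime, so CRT works modulo lcm(m_i) when all pairwise compatibility conditions hold.
Pairwise compatibility: gcd(m_i, m_j) must divide a_i - a_j for every pair.
Merge one congruence at a time:
  Start: x ≡ 6 (mod 12).
  Combine with x ≡ 10 (mod 20): gcd(12, 20) = 4; 10 - 6 = 4, which IS divisible by 4, so compatible.
    Write x = 6 + 12·t and substitute into x ≡ 10 (mod 20): 12·t ≡ 10 − 6 = 4 (mod 20).
    Divide the congruence (and modulus) by g = 4: 3·t ≡ 1 (mod 5).
    The inverse of 3 mod 5 is 2 (since 3·2 = 6 = 1·5 + 1), so t ≡ 2·1 = 2 ≡ 2 (mod 5).
    Then x = 6 + 12·2 = 30, valid modulo lcm(12, 20) = 60: x ≡ 30 (mod 60).
  Combine with x ≡ 0 (mod 15): gcd(60, 15) = 15; 0 - 30 = -30, which IS divisible by 15, so compatible.
    Write x = 30 + 60·t and substitute into x ≡ 0 (mod 15): 60·t ≡ 0 − 30 = -30 (mod 15).
    Divide the congruence (and modulus) by g = 15: 4·t ≡ -2 (mod 1).
    Modulo 1 every t works; take t = 0.
    Then x = 30 + 60·0 = 30, valid modulo lcm(60, 15) = 60: x ≡ 30 (mod 60).
Verify: 30 mod 12 = 6, 30 mod 20 = 10, 30 mod 15 = 0.

x ≡ 30 (mod 60).


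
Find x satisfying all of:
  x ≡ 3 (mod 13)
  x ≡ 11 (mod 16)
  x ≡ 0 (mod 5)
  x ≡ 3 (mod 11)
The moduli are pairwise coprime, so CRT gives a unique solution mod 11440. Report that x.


Product of moduli M = 13 · 16 · 5 · 11 = 11440.
Merge one congruence at a time:
  Start: x ≡ 3 (mod 13).
  Combine with x ≡ 11 (mod 16); new modulus lcm = 208.
    Write x = 3 + 13·t and substitute into x ≡ 11 (mod 16): 13·t ≡ 11 − 3 = 8 (mod 16).
    The inverse of 13 mod 16 is 5 (since 13·5 = 65 = 4·16 + 1), so t ≡ 5·8 = 40 ≡ 8 (mod 16).
    Then x = 3 + 13·8 = 107, valid modulo lcm(13, 16) = 208: x ≡ 107 (mod 208).
  Combine with x ≡ 0 (mod 5); new modulus lcm = 1040.
    Write x = 107 + 208·t and substitute into x ≡ 0 (mod 5): 208·t ≡ 0 − 107 = -107 (mod 5).
    Reduce coefficients mod 5: 3·t ≡ 3 (mod 5).
    The inverse of 3 mod 5 is 2 (since 3·2 = 6 = 1·5 + 1), so t ≡ 2·3 = 6 ≡ 1 (mod 5).
    Then x = 107 + 208·1 = 315, valid modulo lcm(208, 5) = 1040: x ≡ 315 (mod 1040).
  Combine with x ≡ 3 (mod 11); new modulus lcm = 11440.
    Write x = 315 + 1040·t and substitute into x ≡ 3 (mod 11): 1040·t ≡ 3 − 315 = -312 (mod 11).
    Reduce coefficients mod 11: 6·t ≡ 7 (mod 11).
    The inverse of 6 mod 11 is 2 (since 6·2 = 12 = 1·11 + 1), so t ≡ 2·7 = 14 ≡ 3 (mod 11).
    Then x = 315 + 1040·3 = 3435, valid modulo lcm(1040, 11) = 11440: x ≡ 3435 (mod 11440).
Verify against each original: 3435 mod 13 = 3, 3435 mod 16 = 11, 3435 mod 5 = 0, 3435 mod 11 = 3.

x ≡ 3435 (mod 11440).


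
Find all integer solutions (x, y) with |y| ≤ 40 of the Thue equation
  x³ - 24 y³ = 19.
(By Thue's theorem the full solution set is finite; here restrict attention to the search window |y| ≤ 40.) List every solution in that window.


The equation is x³ - 24y³ = 19. For fixed y, x³ = 24·y³ + 19, so a solution requires the RHS to be a perfect cube.
Strategy: iterate y from -40 to 40, compute RHS = 24·y³ + 19, and check whether it is a (positive or negative) perfect cube.
Check small values of y:
  y = 0: RHS = 19 is not a perfect cube.
  y = 1: RHS = 43 is not a perfect cube.
  y = -1: RHS = -5 is not a perfect cube.
  y = 2: RHS = 211 is not a perfect cube.
  y = -2: RHS = -173 is not a perfect cube.
  y = 3: RHS = 667 is not a perfect cube.
  y = -3: RHS = -629 is not a perfect cube.
Continuing the search up to |y| = 40 finds no solutions either.
No (x, y) in the scanned range satisfies the equation.

No integer solutions with |y| ≤ 40.


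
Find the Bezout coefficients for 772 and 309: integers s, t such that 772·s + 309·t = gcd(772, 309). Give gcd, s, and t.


Euclidean algorithm on (772, 309) — divide until remainder is 0:
  772 = 2 · 309 + 154
  309 = 2 · 154 + 1
  154 = 154 · 1 + 0
gcd(772, 309) = 1.
Track Bezout coefficients alongside the remainders: start with r₀ = 772 = a·1 + b·0 (s = 1, t = 0) and r₁ = 309 = a·0 + b·1 (s = 0, t = 1); each new remainder r_{k+1} = r_{k-1} − q_k·r_k inherits s_{k+1} = s_{k-1} − q_k·s_k, t_{k+1} = t_{k-1} − q_k·t_k, so r_k = a·s_k + b·t_k at every step:
  q = 2: r = 154, s = 1 − 2·0 = 1, t = 0 − 2·1 = -2  (check: 772·1 + 309·(-2) = 154)
  q = 2: r = 1, s = 0 − 2·1 = -2, t = 1 − 2·(-2) = 5  (check: 772·(-2) + 309·5 = 1)
The row with r = 1 (the gcd) gives the Bezout coefficients s = -2, t = 5.
Result: 772 · (-2) + 309 · (5) = 1.

gcd(772, 309) = 1; s = -2, t = 5 (check: 772·(-2) + 309·5 = 1).


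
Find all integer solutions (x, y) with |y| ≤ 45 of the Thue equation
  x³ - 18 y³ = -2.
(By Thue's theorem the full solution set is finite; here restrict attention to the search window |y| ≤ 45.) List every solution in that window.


The equation is x³ - 18y³ = -2. For fixed y, x³ = 18·y³ − 2, so a solution requires the RHS to be a perfect cube.
Strategy: iterate y from -45 to 45, compute RHS = 18·y³ − 2, and check whether it is a (positive or negative) perfect cube.
Check small values of y:
  y = 0: RHS = -2 is not a perfect cube.
  y = 1: RHS = 16 is not a perfect cube.
  y = -1: RHS = -20 is not a perfect cube.
  y = 2: RHS = 142 is not a perfect cube.
  y = -2: RHS = -146 is not a perfect cube.
  y = 3: RHS = 484 is not a perfect cube.
  y = -3: RHS = -488 is not a perfect cube.
Continuing the search up to |y| = 45 finds no solutions either.
No (x, y) in the scanned range satisfies the equation.

No integer solutions with |y| ≤ 45.


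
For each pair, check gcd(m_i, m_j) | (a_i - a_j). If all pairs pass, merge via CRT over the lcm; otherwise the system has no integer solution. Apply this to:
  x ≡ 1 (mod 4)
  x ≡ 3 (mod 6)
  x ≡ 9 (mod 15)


Moduli 4, 6, 15 are not pairwise coprime, so CRT works modulo lcm(m_i) when all pairwise compatibility conditions hold.
Pairwise compatibility: gcd(m_i, m_j) must divide a_i - a_j for every pair.
Merge one congruence at a time:
  Start: x ≡ 1 (mod 4).
  Combine with x ≡ 3 (mod 6): gcd(4, 6) = 2; 3 - 1 = 2, which IS divisible by 2, so compatible.
    Write x = 1 + 4·t and substitute into x ≡ 3 (mod 6): 4·t ≡ 3 − 1 = 2 (mod 6).
    Divide the congruence (and modulus) by g = 2: 2·t ≡ 1 (mod 3).
    The inverse of 2 mod 3 is 2 (since 2·2 = 4 = 1·3 + 1), so t ≡ 2·1 = 2 ≡ 2 (mod 3).
    Then x = 1 + 4·2 = 9, valid modulo lcm(4, 6) = 12: x ≡ 9 (mod 12).
  Combine with x ≡ 9 (mod 15): gcd(12, 15) = 3; 9 - 9 = 0, which IS divisible by 3, so compatible.
    Write x = 9 + 12·t and substitute into x ≡ 9 (mod 15): 12·t ≡ 9 − 9 = 0 (mod 15).
    Divide the congruence (and modulus) by g = 3: 4·t ≡ 0 (mod 5).
    The inverse of 4 mod 5 is 4 (since 4·4 = 16 = 3·5 + 1), so t ≡ 4·0 = 0 ≡ 0 (mod 5).
    Then x = 9 + 12·0 = 9, valid modulo lcm(12, 15) = 60: x ≡ 9 (mod 60).
Verify: 9 mod 4 = 1, 9 mod 6 = 3, 9 mod 15 = 9.

x ≡ 9 (mod 60).


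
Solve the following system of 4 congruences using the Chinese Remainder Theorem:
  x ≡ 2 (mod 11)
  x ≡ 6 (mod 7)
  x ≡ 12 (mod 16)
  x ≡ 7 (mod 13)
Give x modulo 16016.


Product of moduli M = 11 · 7 · 16 · 13 = 16016.
Merge one congruence at a time:
  Start: x ≡ 2 (mod 11).
  Combine with x ≡ 6 (mod 7); new modulus lcm = 77.
    Write x = 2 + 11·t and substitute into x ≡ 6 (mod 7): 11·t ≡ 6 − 2 = 4 (mod 7).
    Reduce coefficients mod 7: 4·t ≡ 4 (mod 7).
    The inverse of 4 mod 7 is 2 (since 4·2 = 8 = 1·7 + 1), so t ≡ 2·4 = 8 ≡ 1 (mod 7).
    Then x = 2 + 11·1 = 13, valid modulo lcm(11, 7) = 77: x ≡ 13 (mod 77).
  Combine with x ≡ 12 (mod 16); new modulus lcm = 1232.
    Write x = 13 + 77·t and substitute into x ≡ 12 (mod 16): 77·t ≡ 12 − 13 = -1 (mod 16).
    Reduce coefficients mod 16: 13·t ≡ 15 (mod 16).
    The inverse of 13 mod 16 is 5 (since 13·5 = 65 = 4·16 + 1), so t ≡ 5·15 = 75 ≡ 11 (mod 16).
    Then x = 13 + 77·11 = 860, valid modulo lcm(77, 16) = 1232: x ≡ 860 (mod 1232).
  Combine with x ≡ 7 (mod 13); new modulus lcm = 16016.
    Write x = 860 + 1232·t and substitute into x ≡ 7 (mod 13): 1232·t ≡ 7 − 860 = -853 (mod 13).
    Reduce coefficients mod 13: 10·t ≡ 5 (mod 13).
    The inverse of 10 mod 13 is 4 (since 10·4 = 40 = 3·13 + 1), so t ≡ 4·5 = 20 ≡ 7 (mod 13).
    Then x = 860 + 1232·7 = 9484, valid modulo lcm(1232, 13) = 16016: x ≡ 9484 (mod 16016).
Verify against each original: 9484 mod 11 = 2, 9484 mod 7 = 6, 9484 mod 16 = 12, 9484 mod 13 = 7.

x ≡ 9484 (mod 16016).


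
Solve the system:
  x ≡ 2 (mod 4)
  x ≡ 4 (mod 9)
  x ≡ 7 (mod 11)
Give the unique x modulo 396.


Moduli 4, 9, 11 are pairwise coprime; by CRT there is a unique solution modulo M = 4 · 9 · 11 = 396.
Solve pairwise, accumulating the modulus:
  Start with x ≡ 2 (mod 4).
  Combine with x ≡ 4 (mod 9): since gcd(4, 9) = 1, we get a unique residue mod 36.
    Write x = 2 + 4·t and substitute into x ≡ 4 (mod 9): 4·t ≡ 4 − 2 = 2 (mod 9).
    The inverse of 4 mod 9 is 7 (since 4·7 = 28 = 3·9 + 1), so t ≡ 7·2 = 14 ≡ 5 (mod 9).
    Then x = 2 + 4·5 = 22, valid modulo lcm(4, 9) = 36: x ≡ 22 (mod 36).
  Combine with x ≡ 7 (mod 11): since gcd(36, 11) = 1, we get a unique residue mod 396.
    Write x = 22 + 36·t and substitute into x ≡ 7 (mod 11): 36·t ≡ 7 − 22 = -15 (mod 11).
    Reduce coefficients mod 11: 3·t ≡ 7 (mod 11).
    The inverse of 3 mod 11 is 4 (since 3·4 = 12 = 1·11 + 1), so t ≡ 4·7 = 28 ≡ 6 (mod 11).
    Then x = 22 + 36·6 = 238, valid modulo lcm(36, 11) = 396: x ≡ 238 (mod 396).
Verify: 238 mod 4 = 2 ✓, 238 mod 9 = 4 ✓, 238 mod 11 = 7 ✓.

x ≡ 238 (mod 396).


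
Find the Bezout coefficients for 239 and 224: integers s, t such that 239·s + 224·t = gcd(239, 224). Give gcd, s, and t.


Euclidean algorithm on (239, 224) — divide until remainder is 0:
  239 = 1 · 224 + 15
  224 = 14 · 15 + 14
  15 = 1 · 14 + 1
  14 = 14 · 1 + 0
gcd(239, 224) = 1.
Track Bezout coefficients alongside the remainders: start with r₀ = 239 = a·1 + b·0 (s = 1, t = 0) and r₁ = 224 = a·0 + b·1 (s = 0, t = 1); each new remainder r_{k+1} = r_{k-1} − q_k·r_k inherits s_{k+1} = s_{k-1} − q_k·s_k, t_{k+1} = t_{k-1} − q_k·t_k, so r_k = a·s_k + b·t_k at every step:
  q = 1: r = 15, s = 1 − 1·0 = 1, t = 0 − 1·1 = -1  (check: 239·1 + 224·(-1) = 15)
  q = 14: r = 14, s = 0 − 14·1 = -14, t = 1 − 14·(-1) = 15  (check: 239·(-14) + 224·15 = 14)
  q = 1: r = 1, s = 1 − 1·(-14) = 15, t = -1 − 1·15 = -16  (check: 239·15 + 224·(-16) = 1)
The row with r = 1 (the gcd) gives the Bezout coefficients s = 15, t = -16.
Result: 239 · (15) + 224 · (-16) = 1.

gcd(239, 224) = 1; s = 15, t = -16 (check: 239·15 + 224·(-16) = 1).


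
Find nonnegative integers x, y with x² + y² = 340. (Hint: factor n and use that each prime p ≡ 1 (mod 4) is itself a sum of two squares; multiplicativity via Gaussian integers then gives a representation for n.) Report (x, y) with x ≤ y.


Step 1: Factor n = 340 = 2^2 · 5 · 17.
Step 2: Check the mod-4 condition on each prime factor: 2 = 2 (special); 5 ≡ 1 (mod 4), exponent 1; 17 ≡ 1 (mod 4), exponent 1.
All primes ≡ 3 (mod 4) appear to even exponent (or don't appear), so by the two-squares theorem n IS expressible as a sum of two squares.
Step 3: Build a representation. Group n = k² · m with k = 2 and m = 5 · 17 = 85 (a product of primes ≡ 1 (mod 4)); a representation of m scales to one of n via (k·x)² + (k·y)² = k²(x² + y²). Each prime p ≡ 1 (mod 4) is itself a sum of two squares; find a² by testing p − a² for a perfect square:
  5: 5 − 1² = 4 = 2² ⇒ 5 = 1² + 2².
  17: 17 − 1² = 16 = 4² ⇒ 17 = 1² + 4².
  Combine using the Brahmagupta–Fibonacci identity (a² + b²)(c² + d²) = (ac − bd)² + (ad + bc)² = (ac + bd)² + (ad − bc)²:
  5 · 17 = 85: from (1² + 2²)(1² + 4²), take (1·1 − 2·4, 1·4 + 2·1) = (1 − 8, 4 + 2) = (-7, 6); dropping signs (only squares matter) gives (7, 6); check 7² + 6² = 49 + 36 = 85 ✓.
  Scale by k = 2: (2·7, 2·6) = (14, 12).
Step 4: Order so x ≤ y and verify: 12² + 14² = 144 + 196 = 340 = n. ✓

n = 340 = 12² + 14² (one valid representation with x ≤ y).


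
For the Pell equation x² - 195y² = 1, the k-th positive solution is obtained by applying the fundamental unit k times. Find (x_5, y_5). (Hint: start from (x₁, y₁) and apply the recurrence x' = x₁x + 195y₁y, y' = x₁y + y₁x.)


Step 1: Find the fundamental solution (x₁, y₁) of x² - 195y² = 1.
  Expand √195 as a continued fraction. a₀ = ⌊√195⌋ = 13; iterate m_{k+1} = d_k·a_k − m_k, d_{k+1} = (195 − m_{k+1}²)/d_k, a_{k+1} = ⌊(a₀ + m_{k+1})/d_{k+1}⌋ (starting m₀ = 0, d₀ = 1), with convergents p_k = a_k·p_{k-1} + p_{k-2}, q_k = a_k·q_{k-1} + q_{k-2} (p₋₁ = 1, q₋₁ = 0):
  k = 0: a₀ = 13; p₀/q₀ = 13/1; p₀² − 195·q₀² = 169 − 195 = -26.
  k = 1: m = 13, d = 26, a = ⌊(13 + 13)/26⌋ = 1; p/q = (1·13 + 1)/(1·1 + 0) = 14/1; p² − 195·q² = 196 − 195 = 1.
  The first convergent with p² − 195·q² = 1 gives the fundamental solution (x₁, y₁) = (14, 1).
Step 2: Apply the recurrence (x_{n+1}, y_{n+1}) = (x₁x_n + 195y₁y_n, x₁y_n + y₁x_n) repeatedly.
  From (x_1, y_1) = (14, 1): x_2 = 14·14 + 195·1·1 = 391; y_2 = 14·1 + 1·14 = 28.
  From (x_2, y_2) = (391, 28): x_3 = 14·391 + 195·1·28 = 10934; y_3 = 14·28 + 1·391 = 783.
  From (x_3, y_3) = (10934, 783): x_4 = 14·10934 + 195·1·783 = 305761; y_4 = 14·783 + 1·10934 = 21896.
  From (x_4, y_4) = (305761, 21896): x_5 = 14·305761 + 195·1·21896 = 8550374; y_5 = 14·21896 + 1·305761 = 612305.
Step 3: Verify x_5² - 195·y_5² = 73108895539876 - 73108895539875 = 1 (should be 1). ✓

(x_1, y_1) = (14, 1); (x_5, y_5) = (8550374, 612305).


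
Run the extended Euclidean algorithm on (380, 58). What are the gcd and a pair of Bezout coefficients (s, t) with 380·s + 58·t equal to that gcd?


Euclidean algorithm on (380, 58) — divide until remainder is 0:
  380 = 6 · 58 + 32
  58 = 1 · 32 + 26
  32 = 1 · 26 + 6
  26 = 4 · 6 + 2
  6 = 3 · 2 + 0
gcd(380, 58) = 2.
Track Bezout coefficients alongside the remainders: start with r₀ = 380 = a·1 + b·0 (s = 1, t = 0) and r₁ = 58 = a·0 + b·1 (s = 0, t = 1); each new remainder r_{k+1} = r_{k-1} − q_k·r_k inherits s_{k+1} = s_{k-1} − q_k·s_k, t_{k+1} = t_{k-1} − q_k·t_k, so r_k = a·s_k + b·t_k at every step:
  q = 6: r = 32, s = 1 − 6·0 = 1, t = 0 − 6·1 = -6  (check: 380·1 + 58·(-6) = 32)
  q = 1: r = 26, s = 0 − 1·1 = -1, t = 1 − 1·(-6) = 7  (check: 380·(-1) + 58·7 = 26)
  q = 1: r = 6, s = 1 − 1·(-1) = 2, t = -6 − 1·7 = -13  (check: 380·2 + 58·(-13) = 6)
  q = 4: r = 2, s = -1 − 4·2 = -9, t = 7 − 4·(-13) = 59  (check: 380·(-9) + 58·59 = 2)
The row with r = 2 (the gcd) gives the Bezout coefficients s = -9, t = 59.
Result: 380 · (-9) + 58 · (59) = 2.

gcd(380, 58) = 2; s = -9, t = 59 (check: 380·(-9) + 58·59 = 2).


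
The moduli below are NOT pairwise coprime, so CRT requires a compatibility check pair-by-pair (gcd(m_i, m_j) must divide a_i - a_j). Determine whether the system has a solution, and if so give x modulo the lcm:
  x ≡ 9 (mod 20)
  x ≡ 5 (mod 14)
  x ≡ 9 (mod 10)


Moduli 20, 14, 10 are not pairwise coprime, so CRT works modulo lcm(m_i) when all pairwise compatibility conditions hold.
Pairwise compatibility: gcd(m_i, m_j) must divide a_i - a_j for every pair.
Merge one congruence at a time:
  Start: x ≡ 9 (mod 20).
  Combine with x ≡ 5 (mod 14): gcd(20, 14) = 2; 5 - 9 = -4, which IS divisible by 2, so compatible.
    Write x = 9 + 20·t and substitute into x ≡ 5 (mod 14): 20·t ≡ 5 − 9 = -4 (mod 14).
    Divide the congruence (and modulus) by g = 2: 10·t ≡ -2 (mod 7).
    Reduce coefficients mod 7: 3·t ≡ 5 (mod 7).
    The inverse of 3 mod 7 is 5 (since 3·5 = 15 = 2·7 + 1), so t ≡ 5·5 = 25 ≡ 4 (mod 7).
    Then x = 9 + 20·4 = 89, valid modulo lcm(20, 14) = 140: x ≡ 89 (mod 140).
  Combine with x ≡ 9 (mod 10): gcd(140, 10) = 10; 9 - 89 = -80, which IS divisible by 10, so compatible.
    Write x = 89 + 140·t and substitute into x ≡ 9 (mod 10): 140·t ≡ 9 − 89 = -80 (mod 10).
    Divide the congruence (and modulus) by g = 10: 14·t ≡ -8 (mod 1).
    Modulo 1 every t works; take t = 0.
    Then x = 89 + 140·0 = 89, valid modulo lcm(140, 10) = 140: x ≡ 89 (mod 140).
Verify: 89 mod 20 = 9, 89 mod 14 = 5, 89 mod 10 = 9.

x ≡ 89 (mod 140).


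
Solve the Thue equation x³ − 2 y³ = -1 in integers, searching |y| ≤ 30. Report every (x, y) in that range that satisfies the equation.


The equation is x³ - 2y³ = -1. For fixed y, x³ = 2·y³ − 1, so a solution requires the RHS to be a perfect cube.
Strategy: iterate y from -30 to 30, compute RHS = 2·y³ − 1, and check whether it is a (positive or negative) perfect cube.
Check small values of y:
  y = 0: RHS = -1 = (-1)³ ⇒ x = -1 works.
  y = 1: RHS = 1 = (1)³ ⇒ x = 1 works.
  y = -1: RHS = -3 is not a perfect cube.
  y = 2: RHS = 15 is not a perfect cube.
  y = -2: RHS = -17 is not a perfect cube.
  y = 3: RHS = 53 is not a perfect cube.
  y = -3: RHS = -55 is not a perfect cube.
Continuing the search up to |y| = 30 finds no further solutions beyond those listed.
Collected solutions: (-1, 0), (1, 1).

Solutions (with |y| ≤ 30): (-1, 0), (1, 1).


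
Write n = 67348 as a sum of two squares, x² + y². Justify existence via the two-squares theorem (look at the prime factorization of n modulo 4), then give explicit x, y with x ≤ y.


Step 1: Factor n = 67348 = 2^2 · 113 · 149.
Step 2: Check the mod-4 condition on each prime factor: 2 = 2 (special); 113 ≡ 1 (mod 4), exponent 1; 149 ≡ 1 (mod 4), exponent 1.
All primes ≡ 3 (mod 4) appear to even exponent (or don't appear), so by the two-squares theorem n IS expressible as a sum of two squares.
Step 3: Build a representation. Group n = k² · m with k = 2 and m = 113 · 149 = 16837 (a product of primes ≡ 1 (mod 4)); a representation of m scales to one of n via (k·x)² + (k·y)² = k²(x² + y²). Each prime p ≡ 1 (mod 4) is itself a sum of two squares; find a² by testing p − a² for a perfect square:
  113: 113 − 1² = 112, 113 − 2² = 109, 113 − 3² = 104, 113 − 4² = 97, 113 − 5² = 88, 113 − 6² = 77, 113 − 7² = 64 = 8² ⇒ 113 = 7² + 8².
  149: 149 − 1² = 148, 149 − 2² = 145, 149 − 3² = 140, 149 − 4² = 133, 149 − 5² = 124, 149 − 6² = 113, 149 − 7² = 100 = 10² ⇒ 149 = 7² + 10².
  Combine using the Brahmagupta–Fibonacci identity (a² + b²)(c² + d²) = (ac − bd)² + (ad + bc)² = (ac + bd)² + (ad − bc)²:
  113 · 149 = 16837: from (7² + 8²)(7² + 10²), take (7·7 − 8·10, 7·10 + 8·7) = (49 − 80, 70 + 56) = (-31, 126); dropping signs (only squares matter) gives (31, 126); check 31² + 126² = 961 + 15876 = 16837 ✓.
  Scale by k = 2: (2·31, 2·126) = (62, 252).
Step 4: Order so x ≤ y and verify: 62² + 252² = 3844 + 63504 = 67348 = n. ✓

n = 67348 = 62² + 252² (one valid representation with x ≤ y).
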